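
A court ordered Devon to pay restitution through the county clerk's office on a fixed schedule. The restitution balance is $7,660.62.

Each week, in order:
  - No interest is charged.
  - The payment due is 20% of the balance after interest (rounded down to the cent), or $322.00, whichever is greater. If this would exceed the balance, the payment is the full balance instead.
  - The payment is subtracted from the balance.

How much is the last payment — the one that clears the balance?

$318.56

Week 1: $7,660.62 − $1,532.12 → $6,128.50
Week 2: $6,128.50 − $1,225.70 → $4,902.80
Week 3: $4,902.80 − $980.56 → $3,922.24
Week 4: $3,922.24 − $784.44 → $3,137.80
Week 5: $3,137.80 − $627.56 → $2,510.24
Week 6: $2,510.24 − $502.04 → $2,008.20
Week 7: $2,008.20 − $401.64 → $1,606.56
Week 8: $1,606.56 − $322.00 → $1,284.56
Week 9: $1,284.56 − $322.00 → $962.56
Week 10: $962.56 − $322.00 → $640.56
Week 11: $640.56 − $322.00 → $318.56
Week 12: $318.56 − $318.56 → $0.00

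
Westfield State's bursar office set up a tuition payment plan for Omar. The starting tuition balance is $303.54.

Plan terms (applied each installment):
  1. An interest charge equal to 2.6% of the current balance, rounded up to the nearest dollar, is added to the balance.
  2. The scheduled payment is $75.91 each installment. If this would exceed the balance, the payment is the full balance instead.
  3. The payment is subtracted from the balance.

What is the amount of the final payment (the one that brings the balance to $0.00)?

$23.90

Installment 1: opening $303.54; interest $8.00 → $311.54; payment $75.91; balance $235.63
Installment 2: opening $235.63; interest $7.00 → $242.63; payment $75.91; balance $166.72
Installment 3: opening $166.72; interest $5.00 → $171.72; payment $75.91; balance $95.81
Installment 4: opening $95.81; interest $3.00 → $98.81; payment $75.91; balance $22.90
Installment 5: opening $22.90; interest $1.00 → $23.90; payment $23.90; balance $0.00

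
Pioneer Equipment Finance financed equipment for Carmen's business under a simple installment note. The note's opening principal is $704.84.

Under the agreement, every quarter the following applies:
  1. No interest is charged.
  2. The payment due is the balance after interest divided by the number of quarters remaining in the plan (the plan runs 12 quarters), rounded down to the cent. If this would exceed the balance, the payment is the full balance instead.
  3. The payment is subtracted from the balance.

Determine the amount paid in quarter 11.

$58.74

Quarter 1: $704.84 − $58.73 → $646.11
Quarter 2: $646.11 − $58.73 → $587.38
Quarter 3: $587.38 − $58.73 → $528.65
Quarter 4: $528.65 − $58.73 → $469.92
Quarter 5: $469.92 − $58.74 → $411.18
Quarter 6: $411.18 − $58.74 → $352.44
Quarter 7: $352.44 − $58.74 → $293.70
Quarter 8: $293.70 − $58.74 → $234.96
Quarter 9: $234.96 − $58.74 → $176.22
Quarter 10: $176.22 − $58.74 → $117.48
Quarter 11: $117.48 − $58.74 → $58.74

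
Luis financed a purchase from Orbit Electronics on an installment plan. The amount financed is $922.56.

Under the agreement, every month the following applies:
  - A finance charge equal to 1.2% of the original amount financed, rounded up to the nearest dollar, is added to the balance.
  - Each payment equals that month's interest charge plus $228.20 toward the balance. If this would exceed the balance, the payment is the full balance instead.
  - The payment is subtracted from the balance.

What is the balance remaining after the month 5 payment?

$0.00

Month 1: opening $922.56; interest $12.00 → $934.56; payment $240.20; balance $694.36
Month 2: opening $694.36; interest $12.00 → $706.36; payment $240.20; balance $466.16
Month 3: opening $466.16; interest $12.00 → $478.16; payment $240.20; balance $237.96
Month 4: opening $237.96; interest $12.00 → $249.96; payment $240.20; balance $9.76
Month 5: opening $9.76; interest $12.00 → $21.76; payment $21.76; balance $0.00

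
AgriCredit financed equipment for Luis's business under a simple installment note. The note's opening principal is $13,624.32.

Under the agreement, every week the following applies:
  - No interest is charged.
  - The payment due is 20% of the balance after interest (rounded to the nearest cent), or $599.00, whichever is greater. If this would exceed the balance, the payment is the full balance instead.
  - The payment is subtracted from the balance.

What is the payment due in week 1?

Week 1: $13,624.32 − $2,724.86 → $10,899.46

$2,724.86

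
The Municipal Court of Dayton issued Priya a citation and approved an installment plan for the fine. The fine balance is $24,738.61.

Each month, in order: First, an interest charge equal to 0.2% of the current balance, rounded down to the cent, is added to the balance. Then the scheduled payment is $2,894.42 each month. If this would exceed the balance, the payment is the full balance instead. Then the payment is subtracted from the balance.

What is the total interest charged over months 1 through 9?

Month 1: opening $24,738.61; interest $49.47 → $24,788.08; payment $2,894.42; balance $21,893.66
Month 2: opening $21,893.66; interest $43.78 → $21,937.44; payment $2,894.42; balance $19,043.02
Month 3: opening $19,043.02; interest $38.08 → $19,081.10; payment $2,894.42; balance $16,186.68
Month 4: opening $16,186.68; interest $32.37 → $16,219.05; payment $2,894.42; balance $13,324.63
Month 5: opening $13,324.63; interest $26.64 → $13,351.27; payment $2,894.42; balance $10,456.85
Month 6: opening $10,456.85; interest $20.91 → $10,477.76; payment $2,894.42; balance $7,583.34
Month 7: opening $7,583.34; interest $15.16 → $7,598.50; payment $2,894.42; balance $4,704.08
Month 8: opening $4,704.08; interest $9.40 → $4,713.48; payment $2,894.42; balance $1,819.06
Month 9: opening $1,819.06; interest $3.63 → $1,822.69; payment $1,822.69; balance $0.00
Total interest: $49.47 + $43.78 + $38.08 + $32.37 + $26.64 + $20.91 + $15.16 + $9.40 + $3.63 = $239.44

$239.44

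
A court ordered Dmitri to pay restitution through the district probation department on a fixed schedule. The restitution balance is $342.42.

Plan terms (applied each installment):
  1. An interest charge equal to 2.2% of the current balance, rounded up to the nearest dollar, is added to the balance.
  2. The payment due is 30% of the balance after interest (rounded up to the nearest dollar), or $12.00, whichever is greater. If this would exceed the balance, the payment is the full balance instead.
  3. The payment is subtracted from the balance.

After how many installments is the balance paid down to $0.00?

# | Opening | Interest | Payment | End bal
1 | $342.42 | $8.00 | $106.00 | $244.42
2 | $244.42 | $6.00 | $76.00 | $174.42
3 | $174.42 | $4.00 | $54.00 | $124.42
4 | $124.42 | $3.00 | $39.00 | $88.42
5 | $88.42 | $2.00 | $28.00 | $62.42
6 | $62.42 | $2.00 | $20.00 | $44.42
7 | $44.42 | $1.00 | $14.00 | $31.42
8 | $31.42 | $1.00 | $12.00 | $20.42
9 | $20.42 | $1.00 | $12.00 | $9.42
10 | $9.42 | $1.00 | $10.42 | $0.00
Balance reaches $0.00 in installment 10.

10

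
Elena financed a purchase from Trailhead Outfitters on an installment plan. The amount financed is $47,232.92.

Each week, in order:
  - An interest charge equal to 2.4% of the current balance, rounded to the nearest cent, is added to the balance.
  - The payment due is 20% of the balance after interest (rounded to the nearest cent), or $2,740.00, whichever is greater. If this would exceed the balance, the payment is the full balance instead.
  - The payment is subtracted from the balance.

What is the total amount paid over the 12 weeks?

Week 1: opening $47,232.92; interest $1,133.59 → $48,366.51; payment $9,673.30; balance $38,693.21
Week 2: opening $38,693.21; interest $928.64 → $39,621.85; payment $7,924.37; balance $31,697.48
Week 3: opening $31,697.48; interest $760.74 → $32,458.22; payment $6,491.64; balance $25,966.58
Week 4: opening $25,966.58; interest $623.20 → $26,589.78; payment $5,317.96; balance $21,271.82
Week 5: opening $21,271.82; interest $510.52 → $21,782.34; payment $4,356.47; balance $17,425.87
Week 6: opening $17,425.87; interest $418.22 → $17,844.09; payment $3,568.82; balance $14,275.27
Week 7: opening $14,275.27; interest $342.61 → $14,617.88; payment $2,923.58; balance $11,694.30
Week 8: opening $11,694.30; interest $280.66 → $11,974.96; payment $2,740.00; balance $9,234.96
Week 9: opening $9,234.96; interest $221.64 → $9,456.60; payment $2,740.00; balance $6,716.60
Week 10: opening $6,716.60; interest $161.20 → $6,877.80; payment $2,740.00; balance $4,137.80
Week 11: opening $4,137.80; interest $99.31 → $4,237.11; payment $2,740.00; balance $1,497.11
Week 12: opening $1,497.11; interest $35.93 → $1,533.04; payment $1,533.04; balance $0.00
Total paid: $52,749.18

$52,749.18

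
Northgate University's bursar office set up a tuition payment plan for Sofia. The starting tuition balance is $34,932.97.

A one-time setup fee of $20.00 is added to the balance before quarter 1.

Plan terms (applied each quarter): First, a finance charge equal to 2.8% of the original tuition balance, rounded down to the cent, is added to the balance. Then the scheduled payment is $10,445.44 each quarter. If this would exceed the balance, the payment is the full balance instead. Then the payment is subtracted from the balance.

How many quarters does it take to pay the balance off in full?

4

Quarter 1: $34,952.97 +$978.12 interest = $35,931.09; pay $10,445.44 → $25,485.65
Quarter 2: $25,485.65 +$978.12 interest = $26,463.77; pay $10,445.44 → $16,018.33
Quarter 3: $16,018.33 +$978.12 interest = $16,996.45; pay $10,445.44 → $6,551.01
Quarter 4: $6,551.01 +$978.12 interest = $7,529.13; pay $7,529.13 → $0.00
Balance reaches $0.00 in quarter 4.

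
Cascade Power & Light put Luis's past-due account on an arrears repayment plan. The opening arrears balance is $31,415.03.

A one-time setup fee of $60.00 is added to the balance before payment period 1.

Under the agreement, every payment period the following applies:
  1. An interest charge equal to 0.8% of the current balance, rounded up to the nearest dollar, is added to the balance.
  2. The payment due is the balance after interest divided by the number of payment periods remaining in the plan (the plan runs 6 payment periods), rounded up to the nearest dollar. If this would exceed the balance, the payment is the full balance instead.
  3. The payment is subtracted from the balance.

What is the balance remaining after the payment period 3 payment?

$16,118.03

Payment period 1: opening $31,475.03; interest $252.00 → $31,727.03; payment $5,288.00; balance $26,439.03
Payment period 2: opening $26,439.03; interest $212.00 → $26,651.03; payment $5,331.00; balance $21,320.03
Payment period 3: opening $21,320.03; interest $171.00 → $21,491.03; payment $5,373.00; balance $16,118.03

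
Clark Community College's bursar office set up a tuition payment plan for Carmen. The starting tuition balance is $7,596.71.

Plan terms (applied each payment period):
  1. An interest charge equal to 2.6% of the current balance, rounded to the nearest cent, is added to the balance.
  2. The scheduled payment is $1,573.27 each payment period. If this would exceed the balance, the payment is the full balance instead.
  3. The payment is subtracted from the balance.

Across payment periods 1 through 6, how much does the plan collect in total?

$8,226.27

Payment period 1: $7,596.71 +$197.51 interest = $7,794.22; pay $1,573.27 → $6,220.95
Payment period 2: $6,220.95 +$161.74 interest = $6,382.69; pay $1,573.27 → $4,809.42
Payment period 3: $4,809.42 +$125.04 interest = $4,934.46; pay $1,573.27 → $3,361.19
Payment period 4: $3,361.19 +$87.39 interest = $3,448.58; pay $1,573.27 → $1,875.31
Payment period 5: $1,875.31 +$48.76 interest = $1,924.07; pay $1,573.27 → $350.80
Payment period 6: $350.80 +$9.12 interest = $359.92; pay $359.92 → $0.00
Total paid: $8,226.27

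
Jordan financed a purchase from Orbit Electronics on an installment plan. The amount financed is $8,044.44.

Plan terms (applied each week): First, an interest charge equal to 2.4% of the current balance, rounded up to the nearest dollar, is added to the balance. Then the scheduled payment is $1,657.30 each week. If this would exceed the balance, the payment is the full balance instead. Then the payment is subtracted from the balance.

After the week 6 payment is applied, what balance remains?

Week 1: opening $8,044.44; interest $194.00 → $8,238.44; payment $1,657.30; balance $6,581.14
Week 2: opening $6,581.14; interest $158.00 → $6,739.14; payment $1,657.30; balance $5,081.84
Week 3: opening $5,081.84; interest $122.00 → $5,203.84; payment $1,657.30; balance $3,546.54
Week 4: opening $3,546.54; interest $86.00 → $3,632.54; payment $1,657.30; balance $1,975.24
Week 5: opening $1,975.24; interest $48.00 → $2,023.24; payment $1,657.30; balance $365.94
Week 6: opening $365.94; interest $9.00 → $374.94; payment $374.94; balance $0.00

$0.00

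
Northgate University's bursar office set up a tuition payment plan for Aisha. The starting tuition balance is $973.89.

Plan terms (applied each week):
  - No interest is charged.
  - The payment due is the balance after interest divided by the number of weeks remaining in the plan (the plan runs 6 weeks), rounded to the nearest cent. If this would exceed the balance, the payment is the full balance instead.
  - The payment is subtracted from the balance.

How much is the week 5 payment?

# | Opening | Payment | End bal
1 | $973.89 | $162.32 | $811.57
2 | $811.57 | $162.31 | $649.26
3 | $649.26 | $162.32 | $486.94
4 | $486.94 | $162.31 | $324.63
5 | $324.63 | $162.32 | $162.31

$162.32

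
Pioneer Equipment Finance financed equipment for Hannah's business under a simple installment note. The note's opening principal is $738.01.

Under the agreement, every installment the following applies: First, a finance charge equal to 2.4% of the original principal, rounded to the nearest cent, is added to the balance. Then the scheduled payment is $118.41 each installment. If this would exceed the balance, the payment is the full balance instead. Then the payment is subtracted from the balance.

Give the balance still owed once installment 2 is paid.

Installment 1: $738.01 +$17.71 interest = $755.72; pay $118.41 → $637.31
Installment 2: $637.31 +$17.71 interest = $655.02; pay $118.41 → $536.61

$536.61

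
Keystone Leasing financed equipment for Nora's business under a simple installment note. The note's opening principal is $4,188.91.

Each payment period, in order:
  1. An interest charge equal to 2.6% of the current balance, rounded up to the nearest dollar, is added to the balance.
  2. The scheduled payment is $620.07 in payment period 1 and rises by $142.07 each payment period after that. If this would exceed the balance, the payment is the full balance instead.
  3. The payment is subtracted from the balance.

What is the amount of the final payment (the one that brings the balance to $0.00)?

$42.86

Payment period 1: opening $4,188.91; interest $109.00 → $4,297.91; payment $620.07; balance $3,677.84
Payment period 2: opening $3,677.84; interest $96.00 → $3,773.84; payment $762.14; balance $3,011.70
Payment period 3: opening $3,011.70; interest $79.00 → $3,090.70; payment $904.21; balance $2,186.49
Payment period 4: opening $2,186.49; interest $57.00 → $2,243.49; payment $1,046.28; balance $1,197.21
Payment period 5: opening $1,197.21; interest $32.00 → $1,229.21; payment $1,188.35; balance $40.86
Payment period 6: opening $40.86; interest $2.00 → $42.86; payment $42.86; balance $0.00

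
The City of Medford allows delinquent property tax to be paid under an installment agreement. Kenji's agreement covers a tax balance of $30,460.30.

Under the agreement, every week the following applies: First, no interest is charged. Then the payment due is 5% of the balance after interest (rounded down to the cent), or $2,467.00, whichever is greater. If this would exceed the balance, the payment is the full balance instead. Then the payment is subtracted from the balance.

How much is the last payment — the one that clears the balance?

Week 1: opening $30,460.30; payment $2,467.00; balance $27,993.30
Week 2: opening $27,993.30; payment $2,467.00; balance $25,526.30
Week 3: opening $25,526.30; payment $2,467.00; balance $23,059.30
Week 4: opening $23,059.30; payment $2,467.00; balance $20,592.30
Week 5: opening $20,592.30; payment $2,467.00; balance $18,125.30
Week 6: opening $18,125.30; payment $2,467.00; balance $15,658.30
Week 7: opening $15,658.30; payment $2,467.00; balance $13,191.30
Week 8: opening $13,191.30; payment $2,467.00; balance $10,724.30
Week 9: opening $10,724.30; payment $2,467.00; balance $8,257.30
Week 10: opening $8,257.30; payment $2,467.00; balance $5,790.30
Week 11: opening $5,790.30; payment $2,467.00; balance $3,323.30
Week 12: opening $3,323.30; payment $2,467.00; balance $856.30
Week 13: opening $856.30; payment $856.30; balance $0.00

$856.30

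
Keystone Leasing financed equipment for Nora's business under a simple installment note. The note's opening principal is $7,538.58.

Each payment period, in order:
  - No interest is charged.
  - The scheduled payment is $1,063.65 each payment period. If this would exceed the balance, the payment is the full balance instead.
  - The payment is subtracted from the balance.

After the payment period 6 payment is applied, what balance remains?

$1,156.68

# | Opening | Payment | End bal
1 | $7,538.58 | $1,063.65 | $6,474.93
2 | $6,474.93 | $1,063.65 | $5,411.28
3 | $5,411.28 | $1,063.65 | $4,347.63
4 | $4,347.63 | $1,063.65 | $3,283.98
5 | $3,283.98 | $1,063.65 | $2,220.33
6 | $2,220.33 | $1,063.65 | $1,156.68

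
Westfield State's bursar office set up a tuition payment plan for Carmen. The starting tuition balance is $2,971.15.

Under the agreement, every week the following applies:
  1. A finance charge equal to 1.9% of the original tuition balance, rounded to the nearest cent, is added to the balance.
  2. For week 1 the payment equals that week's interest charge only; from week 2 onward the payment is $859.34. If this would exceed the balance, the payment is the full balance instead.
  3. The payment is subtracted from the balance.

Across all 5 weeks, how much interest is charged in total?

# | Opening | Interest | Payment | End bal
1 | $2,971.15 | $56.45 | $56.45 | $2,971.15
2 | $2,971.15 | $56.45 | $859.34 | $2,168.26
3 | $2,168.26 | $56.45 | $859.34 | $1,365.37
4 | $1,365.37 | $56.45 | $859.34 | $562.48
5 | $562.48 | $56.45 | $618.93 | $0.00
Total interest: $56.45 + $56.45 + $56.45 + $56.45 + $56.45 = $282.25

$282.25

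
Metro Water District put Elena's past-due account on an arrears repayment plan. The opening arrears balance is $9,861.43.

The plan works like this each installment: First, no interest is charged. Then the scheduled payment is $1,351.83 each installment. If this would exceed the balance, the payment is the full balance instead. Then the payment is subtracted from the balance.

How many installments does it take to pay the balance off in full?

8

Installment 1: opening $9,861.43; payment $1,351.83; balance $8,509.60
Installment 2: opening $8,509.60; payment $1,351.83; balance $7,157.77
Installment 3: opening $7,157.77; payment $1,351.83; balance $5,805.94
Installment 4: opening $5,805.94; payment $1,351.83; balance $4,454.11
Installment 5: opening $4,454.11; payment $1,351.83; balance $3,102.28
Installment 6: opening $3,102.28; payment $1,351.83; balance $1,750.45
Installment 7: opening $1,750.45; payment $1,351.83; balance $398.62
Installment 8: opening $398.62; payment $398.62; balance $0.00
Balance reaches $0.00 in installment 8.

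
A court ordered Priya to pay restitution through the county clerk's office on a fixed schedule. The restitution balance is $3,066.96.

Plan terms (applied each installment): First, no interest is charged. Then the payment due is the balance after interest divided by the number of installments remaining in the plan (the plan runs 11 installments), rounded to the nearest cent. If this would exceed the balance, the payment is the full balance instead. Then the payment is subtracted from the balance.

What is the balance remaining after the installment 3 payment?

Installment 1: opening $3,066.96; payment $278.81; balance $2,788.15
Installment 2: opening $2,788.15; payment $278.82; balance $2,509.33
Installment 3: opening $2,509.33; payment $278.81; balance $2,230.52

$2,230.52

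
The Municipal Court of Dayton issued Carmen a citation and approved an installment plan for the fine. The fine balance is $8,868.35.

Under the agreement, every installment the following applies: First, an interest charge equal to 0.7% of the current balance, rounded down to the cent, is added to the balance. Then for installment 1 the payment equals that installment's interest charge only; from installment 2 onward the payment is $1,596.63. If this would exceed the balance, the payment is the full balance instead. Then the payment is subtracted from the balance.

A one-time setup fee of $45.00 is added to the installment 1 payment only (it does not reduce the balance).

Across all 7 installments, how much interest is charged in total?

$271.86

Installment 1: $8,868.35 +$62.07 interest = $8,930.42; pay $62.07 (+ $45.00 fee) → $8,868.35
Installment 2: $8,868.35 +$62.07 interest = $8,930.42; pay $1,596.63 → $7,333.79
Installment 3: $7,333.79 +$51.33 interest = $7,385.12; pay $1,596.63 → $5,788.49
Installment 4: $5,788.49 +$40.51 interest = $5,829.00; pay $1,596.63 → $4,232.37
Installment 5: $4,232.37 +$29.62 interest = $4,261.99; pay $1,596.63 → $2,665.36
Installment 6: $2,665.36 +$18.65 interest = $2,684.01; pay $1,596.63 → $1,087.38
Installment 7: $1,087.38 +$7.61 interest = $1,094.99; pay $1,094.99 → $0.00
Total interest: $62.07 + $62.07 + $51.33 + $40.51 + $29.62 + $18.65 + $7.61 = $271.86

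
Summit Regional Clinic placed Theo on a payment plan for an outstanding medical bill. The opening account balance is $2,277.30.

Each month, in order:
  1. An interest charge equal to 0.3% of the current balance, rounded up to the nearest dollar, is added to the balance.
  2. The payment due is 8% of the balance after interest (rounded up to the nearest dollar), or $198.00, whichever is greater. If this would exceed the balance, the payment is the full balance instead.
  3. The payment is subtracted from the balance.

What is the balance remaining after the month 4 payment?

# | Opening | Interest | Payment | End bal
1 | $2,277.30 | $7.00 | $198.00 | $2,086.30
2 | $2,086.30 | $7.00 | $198.00 | $1,895.30
3 | $1,895.30 | $6.00 | $198.00 | $1,703.30
4 | $1,703.30 | $6.00 | $198.00 | $1,511.30

$1,511.30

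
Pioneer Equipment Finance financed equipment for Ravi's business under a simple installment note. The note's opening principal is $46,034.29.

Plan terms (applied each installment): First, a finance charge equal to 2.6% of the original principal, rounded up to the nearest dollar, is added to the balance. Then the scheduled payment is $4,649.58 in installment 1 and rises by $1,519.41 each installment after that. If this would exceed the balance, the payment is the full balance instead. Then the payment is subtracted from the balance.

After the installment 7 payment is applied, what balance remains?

$0.00

Installment 1: $46,034.29 +$1,197.00 interest = $47,231.29; pay $4,649.58 → $42,581.71
Installment 2: $42,581.71 +$1,197.00 interest = $43,778.71; pay $6,168.99 → $37,609.72
Installment 3: $37,609.72 +$1,197.00 interest = $38,806.72; pay $7,688.40 → $31,118.32
Installment 4: $31,118.32 +$1,197.00 interest = $32,315.32; pay $9,207.81 → $23,107.51
Installment 5: $23,107.51 +$1,197.00 interest = $24,304.51; pay $10,727.22 → $13,577.29
Installment 6: $13,577.29 +$1,197.00 interest = $14,774.29; pay $12,246.63 → $2,527.66
Installment 7: $2,527.66 +$1,197.00 interest = $3,724.66; pay $3,724.66 → $0.00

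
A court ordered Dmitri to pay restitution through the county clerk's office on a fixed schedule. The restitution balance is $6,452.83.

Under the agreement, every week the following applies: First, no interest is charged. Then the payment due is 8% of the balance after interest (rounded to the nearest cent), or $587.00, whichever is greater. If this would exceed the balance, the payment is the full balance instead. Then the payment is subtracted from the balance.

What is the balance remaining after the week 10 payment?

Week 1: $6,452.83 − $587.00 → $5,865.83
Week 2: $5,865.83 − $587.00 → $5,278.83
Week 3: $5,278.83 − $587.00 → $4,691.83
Week 4: $4,691.83 − $587.00 → $4,104.83
Week 5: $4,104.83 − $587.00 → $3,517.83
Week 6: $3,517.83 − $587.00 → $2,930.83
Week 7: $2,930.83 − $587.00 → $2,343.83
Week 8: $2,343.83 − $587.00 → $1,756.83
Week 9: $1,756.83 − $587.00 → $1,169.83
Week 10: $1,169.83 − $587.00 → $582.83

$582.83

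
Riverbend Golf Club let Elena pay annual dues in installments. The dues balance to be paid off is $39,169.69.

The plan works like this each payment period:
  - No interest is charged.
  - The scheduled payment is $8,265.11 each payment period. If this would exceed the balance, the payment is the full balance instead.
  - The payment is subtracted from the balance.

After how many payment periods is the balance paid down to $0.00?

5

Payment period 1: opening $39,169.69; payment $8,265.11; balance $30,904.58
Payment period 2: opening $30,904.58; payment $8,265.11; balance $22,639.47
Payment period 3: opening $22,639.47; payment $8,265.11; balance $14,374.36
Payment period 4: opening $14,374.36; payment $8,265.11; balance $6,109.25
Payment period 5: opening $6,109.25; payment $6,109.25; balance $0.00
Balance reaches $0.00 in payment period 5.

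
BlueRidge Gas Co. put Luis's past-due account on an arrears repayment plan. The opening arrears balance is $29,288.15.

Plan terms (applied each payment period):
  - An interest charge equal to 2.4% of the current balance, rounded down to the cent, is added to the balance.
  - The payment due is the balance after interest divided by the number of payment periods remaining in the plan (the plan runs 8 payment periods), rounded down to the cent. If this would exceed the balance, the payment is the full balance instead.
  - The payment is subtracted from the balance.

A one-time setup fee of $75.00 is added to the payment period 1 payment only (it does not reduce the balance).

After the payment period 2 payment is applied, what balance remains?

Payment period 1: $29,288.15 +$702.91 interest = $29,991.06; pay $3,748.88 (+ $75.00 fee) → $26,242.18
Payment period 2: $26,242.18 +$629.81 interest = $26,871.99; pay $3,838.85 → $23,033.14

$23,033.14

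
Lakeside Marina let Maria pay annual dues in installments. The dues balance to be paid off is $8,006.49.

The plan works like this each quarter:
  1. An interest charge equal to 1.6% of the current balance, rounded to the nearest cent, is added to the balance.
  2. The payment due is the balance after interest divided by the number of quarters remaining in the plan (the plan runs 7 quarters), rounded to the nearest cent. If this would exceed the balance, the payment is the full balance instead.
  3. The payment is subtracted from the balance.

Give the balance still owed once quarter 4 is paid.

$3,656.28

Quarter 1: $8,006.49 +$128.10 interest = $8,134.59; pay $1,162.08 → $6,972.51
Quarter 2: $6,972.51 +$111.56 interest = $7,084.07; pay $1,180.68 → $5,903.39
Quarter 3: $5,903.39 +$94.45 interest = $5,997.84; pay $1,199.57 → $4,798.27
Quarter 4: $4,798.27 +$76.77 interest = $4,875.04; pay $1,218.76 → $3,656.28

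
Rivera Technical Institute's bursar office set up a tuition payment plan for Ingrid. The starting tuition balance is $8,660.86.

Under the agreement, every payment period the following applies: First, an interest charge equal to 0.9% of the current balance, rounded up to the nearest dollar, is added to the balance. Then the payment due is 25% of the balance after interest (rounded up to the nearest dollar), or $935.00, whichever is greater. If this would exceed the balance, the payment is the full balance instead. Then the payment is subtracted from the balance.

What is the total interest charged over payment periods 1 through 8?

$271.00

Payment period 1: $8,660.86 +$78.00 interest = $8,738.86; pay $2,185.00 → $6,553.86
Payment period 2: $6,553.86 +$59.00 interest = $6,612.86; pay $1,654.00 → $4,958.86
Payment period 3: $4,958.86 +$45.00 interest = $5,003.86; pay $1,251.00 → $3,752.86
Payment period 4: $3,752.86 +$34.00 interest = $3,786.86; pay $947.00 → $2,839.86
Payment period 5: $2,839.86 +$26.00 interest = $2,865.86; pay $935.00 → $1,930.86
Payment period 6: $1,930.86 +$18.00 interest = $1,948.86; pay $935.00 → $1,013.86
Payment period 7: $1,013.86 +$10.00 interest = $1,023.86; pay $935.00 → $88.86
Payment period 8: $88.86 +$1.00 interest = $89.86; pay $89.86 → $0.00
Total interest: $78.00 + $59.00 + $45.00 + $34.00 + $26.00 + $18.00 + $10.00 + $1.00 = $271.00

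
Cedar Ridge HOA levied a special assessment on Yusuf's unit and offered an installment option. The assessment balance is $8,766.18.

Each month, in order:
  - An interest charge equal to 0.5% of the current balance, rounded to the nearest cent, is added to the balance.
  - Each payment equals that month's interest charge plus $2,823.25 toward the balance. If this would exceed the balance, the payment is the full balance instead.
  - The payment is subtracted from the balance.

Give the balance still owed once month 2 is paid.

Month 1: $8,766.18 +$43.83 interest = $8,810.01; pay $2,867.08 → $5,942.93
Month 2: $5,942.93 +$29.71 interest = $5,972.64; pay $2,852.96 → $3,119.68

$3,119.68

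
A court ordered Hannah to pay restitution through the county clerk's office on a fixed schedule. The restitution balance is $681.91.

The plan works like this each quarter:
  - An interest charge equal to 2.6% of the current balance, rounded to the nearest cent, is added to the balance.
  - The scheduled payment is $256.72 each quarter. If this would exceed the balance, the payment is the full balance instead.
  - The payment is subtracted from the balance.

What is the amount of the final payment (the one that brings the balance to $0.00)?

Quarter 1: opening $681.91; interest $17.73 → $699.64; payment $256.72; balance $442.92
Quarter 2: opening $442.92; interest $11.52 → $454.44; payment $256.72; balance $197.72
Quarter 3: opening $197.72; interest $5.14 → $202.86; payment $202.86; balance $0.00

$202.86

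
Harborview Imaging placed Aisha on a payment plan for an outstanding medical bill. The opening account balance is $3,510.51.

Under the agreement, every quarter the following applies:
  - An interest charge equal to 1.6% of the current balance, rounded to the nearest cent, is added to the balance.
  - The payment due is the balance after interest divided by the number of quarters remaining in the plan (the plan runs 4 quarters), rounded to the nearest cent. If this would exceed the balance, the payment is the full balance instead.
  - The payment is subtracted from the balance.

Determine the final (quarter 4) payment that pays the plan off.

# | Opening | Interest | Payment | End bal
1 | $3,510.51 | $56.17 | $891.67 | $2,675.01
2 | $2,675.01 | $42.80 | $905.94 | $1,811.87
3 | $1,811.87 | $28.99 | $920.43 | $920.43
4 | $920.43 | $14.73 | $935.16 | $0.00

$935.16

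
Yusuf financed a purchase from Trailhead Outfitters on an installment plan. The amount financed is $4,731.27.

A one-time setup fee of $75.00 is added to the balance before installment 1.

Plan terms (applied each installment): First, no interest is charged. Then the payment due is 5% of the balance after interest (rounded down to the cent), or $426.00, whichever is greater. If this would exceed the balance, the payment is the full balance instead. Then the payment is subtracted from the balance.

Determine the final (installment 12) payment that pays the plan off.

Installment 1: opening $4,806.27; payment $426.00; balance $4,380.27
Installment 2: opening $4,380.27; payment $426.00; balance $3,954.27
Installment 3: opening $3,954.27; payment $426.00; balance $3,528.27
Installment 4: opening $3,528.27; payment $426.00; balance $3,102.27
Installment 5: opening $3,102.27; payment $426.00; balance $2,676.27
Installment 6: opening $2,676.27; payment $426.00; balance $2,250.27
Installment 7: opening $2,250.27; payment $426.00; balance $1,824.27
Installment 8: opening $1,824.27; payment $426.00; balance $1,398.27
Installment 9: opening $1,398.27; payment $426.00; balance $972.27
Installment 10: opening $972.27; payment $426.00; balance $546.27
Installment 11: opening $546.27; payment $426.00; balance $120.27
Installment 12: opening $120.27; payment $120.27; balance $0.00

$120.27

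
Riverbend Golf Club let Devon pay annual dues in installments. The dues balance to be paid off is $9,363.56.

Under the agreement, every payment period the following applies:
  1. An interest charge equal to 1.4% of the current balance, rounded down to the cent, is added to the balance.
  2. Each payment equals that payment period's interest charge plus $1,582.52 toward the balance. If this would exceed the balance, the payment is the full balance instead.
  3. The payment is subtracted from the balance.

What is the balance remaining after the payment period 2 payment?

$6,198.52

Payment period 1: opening $9,363.56; interest $131.08 → $9,494.64; payment $1,713.60; balance $7,781.04
Payment period 2: opening $7,781.04; interest $108.93 → $7,889.97; payment $1,691.45; balance $6,198.52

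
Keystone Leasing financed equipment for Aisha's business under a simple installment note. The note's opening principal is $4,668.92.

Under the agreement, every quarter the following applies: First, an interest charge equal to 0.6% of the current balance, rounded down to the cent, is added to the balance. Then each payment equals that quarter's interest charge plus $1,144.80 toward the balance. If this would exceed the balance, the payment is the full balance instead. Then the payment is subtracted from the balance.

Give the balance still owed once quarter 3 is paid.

Quarter 1: $4,668.92 +$28.01 interest = $4,696.93; pay $1,172.81 → $3,524.12
Quarter 2: $3,524.12 +$21.14 interest = $3,545.26; pay $1,165.94 → $2,379.32
Quarter 3: $2,379.32 +$14.27 interest = $2,393.59; pay $1,159.07 → $1,234.52

$1,234.52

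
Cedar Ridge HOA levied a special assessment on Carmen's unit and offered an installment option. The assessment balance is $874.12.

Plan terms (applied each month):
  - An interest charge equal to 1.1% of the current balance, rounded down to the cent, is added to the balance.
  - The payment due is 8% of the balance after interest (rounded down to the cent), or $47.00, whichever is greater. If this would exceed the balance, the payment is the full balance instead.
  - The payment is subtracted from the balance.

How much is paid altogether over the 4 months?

# | Opening | Interest | Payment | End bal
1 | $874.12 | $9.61 | $70.69 | $813.04
2 | $813.04 | $8.94 | $65.75 | $756.23
3 | $756.23 | $8.31 | $61.16 | $703.38
4 | $703.38 | $7.73 | $56.88 | $654.23
Total paid: $254.48

$254.48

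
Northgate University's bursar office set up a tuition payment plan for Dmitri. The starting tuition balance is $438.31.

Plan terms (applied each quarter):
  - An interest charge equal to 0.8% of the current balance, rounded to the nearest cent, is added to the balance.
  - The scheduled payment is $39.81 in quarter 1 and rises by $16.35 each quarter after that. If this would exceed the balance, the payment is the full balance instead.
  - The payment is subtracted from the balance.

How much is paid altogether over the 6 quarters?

Quarter 1: $438.31 +$3.51 interest = $441.82; pay $39.81 → $402.01
Quarter 2: $402.01 +$3.22 interest = $405.23; pay $56.16 → $349.07
Quarter 3: $349.07 +$2.79 interest = $351.86; pay $72.51 → $279.35
Quarter 4: $279.35 +$2.23 interest = $281.58; pay $88.86 → $192.72
Quarter 5: $192.72 +$1.54 interest = $194.26; pay $105.21 → $89.05
Quarter 6: $89.05 +$0.71 interest = $89.76; pay $89.76 → $0.00
Total paid: $452.31

$452.31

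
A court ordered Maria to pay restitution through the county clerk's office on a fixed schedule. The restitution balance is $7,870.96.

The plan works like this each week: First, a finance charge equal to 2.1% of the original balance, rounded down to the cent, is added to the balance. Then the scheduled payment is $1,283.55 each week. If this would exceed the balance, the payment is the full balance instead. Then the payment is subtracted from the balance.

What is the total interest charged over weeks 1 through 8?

Week 1: $7,870.96 +$165.29 interest = $8,036.25; pay $1,283.55 → $6,752.70
Week 2: $6,752.70 +$165.29 interest = $6,917.99; pay $1,283.55 → $5,634.44
Week 3: $5,634.44 +$165.29 interest = $5,799.73; pay $1,283.55 → $4,516.18
Week 4: $4,516.18 +$165.29 interest = $4,681.47; pay $1,283.55 → $3,397.92
Week 5: $3,397.92 +$165.29 interest = $3,563.21; pay $1,283.55 → $2,279.66
Week 6: $2,279.66 +$165.29 interest = $2,444.95; pay $1,283.55 → $1,161.40
Week 7: $1,161.40 +$165.29 interest = $1,326.69; pay $1,283.55 → $43.14
Week 8: $43.14 +$165.29 interest = $208.43; pay $208.43 → $0.00
Total interest: $165.29 + $165.29 + $165.29 + $165.29 + $165.29 + $165.29 + $165.29 + $165.29 = $1,322.32

$1,322.32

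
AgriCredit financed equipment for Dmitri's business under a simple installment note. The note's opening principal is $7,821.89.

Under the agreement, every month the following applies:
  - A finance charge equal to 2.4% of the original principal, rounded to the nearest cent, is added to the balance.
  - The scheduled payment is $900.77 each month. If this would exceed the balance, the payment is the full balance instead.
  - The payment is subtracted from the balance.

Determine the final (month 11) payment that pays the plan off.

$879.22

# | Opening | Interest | Payment | End bal
1 | $7,821.89 | $187.73 | $900.77 | $7,108.85
2 | $7,108.85 | $187.73 | $900.77 | $6,395.81
3 | $6,395.81 | $187.73 | $900.77 | $5,682.77
4 | $5,682.77 | $187.73 | $900.77 | $4,969.73
5 | $4,969.73 | $187.73 | $900.77 | $4,256.69
6 | $4,256.69 | $187.73 | $900.77 | $3,543.65
7 | $3,543.65 | $187.73 | $900.77 | $2,830.61
8 | $2,830.61 | $187.73 | $900.77 | $2,117.57
9 | $2,117.57 | $187.73 | $900.77 | $1,404.53
10 | $1,404.53 | $187.73 | $900.77 | $691.49
11 | $691.49 | $187.73 | $879.22 | $0.00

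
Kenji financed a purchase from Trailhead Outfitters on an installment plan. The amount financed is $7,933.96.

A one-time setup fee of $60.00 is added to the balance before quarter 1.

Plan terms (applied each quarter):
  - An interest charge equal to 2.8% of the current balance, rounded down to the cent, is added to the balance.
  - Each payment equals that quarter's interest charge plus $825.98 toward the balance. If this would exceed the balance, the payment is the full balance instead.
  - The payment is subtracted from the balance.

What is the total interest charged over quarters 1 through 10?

# | Opening | Interest | Payment | End bal
1 | $7,993.96 | $223.83 | $1,049.81 | $7,167.98
2 | $7,167.98 | $200.70 | $1,026.68 | $6,342.00
3 | $6,342.00 | $177.57 | $1,003.55 | $5,516.02
4 | $5,516.02 | $154.44 | $980.42 | $4,690.04
5 | $4,690.04 | $131.32 | $957.30 | $3,864.06
6 | $3,864.06 | $108.19 | $934.17 | $3,038.08
7 | $3,038.08 | $85.06 | $911.04 | $2,212.10
8 | $2,212.10 | $61.93 | $887.91 | $1,386.12
9 | $1,386.12 | $38.81 | $864.79 | $560.14
10 | $560.14 | $15.68 | $575.82 | $0.00
Total interest: $223.83 + $200.70 + $177.57 + $154.44 + $131.32 + $108.19 + $85.06 + $61.93 + $38.81 + $15.68 = $1,197.53

$1,197.53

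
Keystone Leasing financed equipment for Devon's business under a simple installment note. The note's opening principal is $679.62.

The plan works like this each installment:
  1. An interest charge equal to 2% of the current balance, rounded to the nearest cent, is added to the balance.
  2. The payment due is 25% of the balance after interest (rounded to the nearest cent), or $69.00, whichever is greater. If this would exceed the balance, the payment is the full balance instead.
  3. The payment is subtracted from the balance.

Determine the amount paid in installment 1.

Installment 1: opening $679.62; interest $13.59 → $693.21; payment $173.30; balance $519.91

$173.30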